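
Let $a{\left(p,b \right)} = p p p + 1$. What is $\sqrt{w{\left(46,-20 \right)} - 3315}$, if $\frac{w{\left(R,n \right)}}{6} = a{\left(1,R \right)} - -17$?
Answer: $i \sqrt{3201} \approx 56.577 i$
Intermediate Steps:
$a{\left(p,b \right)} = 1 + p^{3}$ ($a{\left(p,b \right)} = p^{2} p + 1 = p^{3} + 1 = 1 + p^{3}$)
$w{\left(R,n \right)} = 114$ ($w{\left(R,n \right)} = 6 \left(\left(1 + 1^{3}\right) - -17\right) = 6 \left(\left(1 + 1\right) + 17\right) = 6 \left(2 + 17\right) = 6 \cdot 19 = 114$)
$\sqrt{w{\left(46,-20 \right)} - 3315} = \sqrt{114 - 3315} = \sqrt{-3201} = i \sqrt{3201}$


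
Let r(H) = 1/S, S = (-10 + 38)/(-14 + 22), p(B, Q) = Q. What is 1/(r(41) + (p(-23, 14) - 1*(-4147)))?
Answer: 7/29129 ≈ 0.00024031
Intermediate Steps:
S = 7/2 (S = 28/8 = 28*(1/8) = 7/2 ≈ 3.5000)
r(H) = 2/7 (r(H) = 1/(7/2) = 2/7)
1/(r(41) + (p(-23, 14) - 1*(-4147))) = 1/(2/7 + (14 - 1*(-4147))) = 1/(2/7 + (14 + 4147)) = 1/(2/7 + 4161) = 1/(29129/7) = 7/29129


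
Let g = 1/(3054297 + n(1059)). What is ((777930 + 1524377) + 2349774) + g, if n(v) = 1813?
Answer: 14217271264911/3056110 ≈ 4.6521e+6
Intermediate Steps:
g = 1/3056110 (g = 1/(3054297 + 1813) = 1/3056110 ≈ 3.2721e-7)
((777930 + 1524377) + 2349774) + g = ((777930 + 1524377) + 2349774) + 1/3056110 = (2302307 + 2349774) + 1/3056110 = 4652081 + 1/3056110 = 14217271264911/3056110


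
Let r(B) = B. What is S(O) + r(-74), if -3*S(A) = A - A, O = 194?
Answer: -74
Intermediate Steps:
S(A) = 0 (S(A) = -(A - A)/3 = -⅓*0 = 0)
S(O) + r(-74) = 0 - 74 = -74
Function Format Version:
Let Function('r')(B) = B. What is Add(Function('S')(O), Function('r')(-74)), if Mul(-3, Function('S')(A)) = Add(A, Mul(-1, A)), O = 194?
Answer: -74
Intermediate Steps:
Function('S')(A) = 0 (Function('S')(A) = Mul(Rational(-1, 3), Add(A, Mul(-1, A))) = Mul(Rational(-1, 3), 0) = 0)
Add(Function('S')(O), Function('r')(-74)) = Add(0, -74) = -74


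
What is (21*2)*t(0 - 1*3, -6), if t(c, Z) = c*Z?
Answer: 756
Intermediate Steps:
t(c, Z) = Z*c
(21*2)*t(0 - 1*3, -6) = (21*2)*(-6*(0 - 1*3)) = 42*(-6*(0 - 3)) = 42*(-6*(-3)) = 42*18 = 756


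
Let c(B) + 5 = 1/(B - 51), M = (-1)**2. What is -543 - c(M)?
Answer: -26899/50 ≈ -537.98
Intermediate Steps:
M = 1
c(B) = -5 + 1/(-51 + B) (c(B) = -5 + 1/(B - 51) = -5 + 1/(-51 + B))
-543 - c(M) = -543 - (256 - 5*1)/(-51 + 1) = -543 - (256 - 5)/(-50) = -543 - (-1)*251/50 = -543 - 1*(-251/50) = -543 + 251/50 = -26899/50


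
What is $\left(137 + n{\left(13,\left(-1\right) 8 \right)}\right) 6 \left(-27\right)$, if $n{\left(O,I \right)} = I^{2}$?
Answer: $-32562$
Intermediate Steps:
$\left(137 + n{\left(13,\left(-1\right) 8 \right)}\right) 6 \left(-27\right) = \left(137 + \left(\left(-1\right) 8\right)^{2}\right) 6 \left(-27\right) = \left(137 + \left(-8\right)^{2}\right) \left(-162\right) = \left(137 + 64\right) \left(-162\right) = 201 \left(-162\right) = -32562$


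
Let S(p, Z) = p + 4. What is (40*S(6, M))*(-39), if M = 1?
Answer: -15600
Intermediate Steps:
S(p, Z) = 4 + p
(40*S(6, M))*(-39) = (40*(4 + 6))*(-39) = (40*10)*(-39) = 400*(-39) = -15600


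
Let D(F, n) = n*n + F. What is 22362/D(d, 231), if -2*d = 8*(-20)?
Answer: 22362/53441 ≈ 0.41844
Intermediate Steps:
d = 80 (d = -4*(-20) = -½*(-160) = 80)
D(F, n) = F + n² (D(F, n) = n² + F = F + n²)
22362/D(d, 231) = 22362/(80 + 231²) = 22362/(80 + 53361) = 22362/53441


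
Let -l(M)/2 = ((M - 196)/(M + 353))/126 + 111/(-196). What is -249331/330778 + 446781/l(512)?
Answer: 112749644121137399/284373485158 ≈ 3.9648e+5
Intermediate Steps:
l(M) = 111/98 - (-196 + M)/(63*(353 + M)) (l(M) = -2*(((M - 196)/(M + 353))/126 + 111/(-196)) = -2*(((-196 + M)/(353 + M))*(1/126) + 111*(-1/196)) = -2*(((-196 + M)/(353 + M))*(1/126) - 111/196) = -2*((-196 + M)/(126*(353 + M)) - 111/196) = -2*(-111/196 + (-196 + M)/(126*(353 + M))) = 111/98 - (-196 + M)/(63*(353 + M)))
-249331/330778 + 446781/l(512) = -249331/330778 + 446781/(((355391 + 985*512)/(882*(353 + 512)))) = -249331*1/330778 + 446781/(((1/882)*(355391 + 504320)/865)) = -249331/330778 + 446781/(((1/882)*(1/865)*859711)) = -249331/330778 + 446781/(859711/762930) = -249331/330778 + 446781*(762930/859711) = -249331/330778 + 340862628330/859711 = 112749644121137399/284373485158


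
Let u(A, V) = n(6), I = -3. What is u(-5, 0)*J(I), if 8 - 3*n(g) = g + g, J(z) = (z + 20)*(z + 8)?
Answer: -340/3 ≈ -113.33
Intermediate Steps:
J(z) = (8 + z)*(20 + z) (J(z) = (20 + z)*(8 + z) = (8 + z)*(20 + z))
n(g) = 8/3 - 2*g/3 (n(g) = 8/3 - (g + g)/3 = 8/3 - 2*g/3)
u(A, V) = -4/3 (u(A, V) = 8/3 - 2/3*6 = 8/3 - 4 = -4/3)
u(-5, 0)*J(I) = -4*(160 + (-3)**2 + 28*(-3))/3 = -4*(160 + 9 - 84)/3 = -4/3*85 = -340/3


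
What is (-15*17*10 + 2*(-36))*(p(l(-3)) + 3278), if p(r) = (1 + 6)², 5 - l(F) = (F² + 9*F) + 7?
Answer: -8723394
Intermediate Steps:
l(F) = -2 - F² - 9*F (l(F) = 5 - ((F² + 9*F) + 7) = 5 - (7 + F² + 9*F) = 5 + (-7 - F² - 9*F) = -2 - F² - 9*F)
p(r) = 49 (p(r) = 7² = 49)
(-15*17*10 + 2*(-36))*(p(l(-3)) + 3278) = (-15*17*10 + 2*(-36))*(49 + 3278) = (-255*10 - 72)*3327 = (-2550 - 72)*3327 = -2622*3327 = -8723394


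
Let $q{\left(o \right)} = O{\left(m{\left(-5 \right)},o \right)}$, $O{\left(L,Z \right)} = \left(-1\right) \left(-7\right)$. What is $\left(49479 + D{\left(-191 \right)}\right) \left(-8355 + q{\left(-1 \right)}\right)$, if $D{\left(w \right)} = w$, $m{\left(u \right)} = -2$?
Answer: $-411456224$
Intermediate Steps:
$O{\left(L,Z \right)} = 7$
$q{\left(o \right)} = 7$
$\left(49479 + D{\left(-191 \right)}\right) \left(-8355 + q{\left(-1 \right)}\right) = \left(49479 - 191\right) \left(-8355 + 7\right) = 49288 \left(-8348\right) = -411456224$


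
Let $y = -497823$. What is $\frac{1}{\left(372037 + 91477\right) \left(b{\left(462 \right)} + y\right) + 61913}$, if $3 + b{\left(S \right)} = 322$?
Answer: $- \frac{1}{230600007143} \approx -4.3365 \cdot 10^{-12}$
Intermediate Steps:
$b{\left(S \right)} = 319$ ($b{\left(S \right)} = -3 + 322 = 319$)
$\frac{1}{\left(372037 + 91477\right) \left(b{\left(462 \right)} + y\right) + 61913} = \frac{1}{\left(372037 + 91477\right) \left(319 - 497823\right) + 61913} = \frac{1}{463514 \left(-497504\right) + 61913} = \frac{1}{-230600069056 + 61913} = \frac{1}{-230600007143} = - \frac{1}{230600007143}$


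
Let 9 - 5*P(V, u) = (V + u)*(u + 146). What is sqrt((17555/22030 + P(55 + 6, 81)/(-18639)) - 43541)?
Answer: I*sqrt(32627116577741697470)/27374478 ≈ 208.66*I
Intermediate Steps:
P(V, u) = 9/5 - (146 + u)*(V + u)/5 (P(V, u) = 9/5 - (V + u)*(u + 146)/5 = 9/5 - (V + u)*(146 + u)/5 = 9/5 - (146 + u)*(V + u)/5)
sqrt((17555/22030 + P(55 + 6, 81)/(-18639)) - 43541) = sqrt((17555/22030 + (9/5 - 146*(55 + 6)/5 - 146/5*81 - 1/5*81**2 - 1/5*(55 + 6)*81)/(-18639)) - 43541) = sqrt((17555*(1/22030) + (9/5 - 146/5*61 - 11826/5 - 1/5*6561 - 1/5*61*81)*(-1/18639)) - 43541) = sqrt((3511/4406 + (9/5 - 8906/5 - 11826/5 - 6561/5 - 4941/5)*(-1/18639)) - 43541) = sqrt((3511/4406 - 6445*(-1/18639)) - 43541) = sqrt((3511/4406 + 6445/18639) - 43541) = sqrt(93838199/82123434 - 43541) = sqrt(-3575642601595/82123434) = I*sqrt(32627116577741697470)/27374478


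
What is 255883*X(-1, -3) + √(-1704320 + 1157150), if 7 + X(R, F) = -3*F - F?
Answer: 1279415 + I*√547170 ≈ 1.2794e+6 + 739.71*I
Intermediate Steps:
X(R, F) = -7 - 4*F (X(R, F) = -7 + (-3*F - F) = -7 - 4*F)
255883*X(-1, -3) + √(-1704320 + 1157150) = 255883*(-7 - 4*(-3)) + √(-1704320 + 1157150) = 255883*(-7 + 12) + √(-547170) = 255883*5 + I*√547170 = 1279415 + I*√547170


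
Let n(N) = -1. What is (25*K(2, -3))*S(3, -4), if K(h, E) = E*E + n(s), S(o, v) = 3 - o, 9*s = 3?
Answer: 0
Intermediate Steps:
s = 1/3 (s = (1/9)*3 = 1/3 ≈ 0.33333)
K(h, E) = -1 + E**2 (K(h, E) = E*E - 1 = E**2 - 1 = -1 + E**2)
(25*K(2, -3))*S(3, -4) = (25*(-1 + (-3)**2))*(3 - 1*3) = (25*(-1 + 9))*(3 - 3) = (25*8)*0 = 200*0 = 0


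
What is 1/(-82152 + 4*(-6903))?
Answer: -1/109764 ≈ -9.1105e-6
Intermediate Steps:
1/(-82152 + 4*(-6903)) = 1/(-82152 - 27612) = 1/(-109764) = -1/109764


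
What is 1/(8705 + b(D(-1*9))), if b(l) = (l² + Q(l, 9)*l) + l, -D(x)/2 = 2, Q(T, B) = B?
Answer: 1/8681 ≈ 0.00011519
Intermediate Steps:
D(x) = -4 (D(x) = -2*2 = -4)
b(l) = l² + 10*l (b(l) = (l² + 9*l) + l = l² + 10*l)
1/(8705 + b(D(-1*9))) = 1/(8705 - 4*(10 - 4)) = 1/(8705 - 4*6) = 1/(8705 - 24) = 1/8681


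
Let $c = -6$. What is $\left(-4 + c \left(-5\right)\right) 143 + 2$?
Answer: $3720$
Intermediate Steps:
$\left(-4 + c \left(-5\right)\right) 143 + 2 = \left(-4 - -30\right) 143 + 2 = \left(-4 + 30\right) 143 + 2 = 26 \cdot 143 + 2 = 3718 + 2 = 3720$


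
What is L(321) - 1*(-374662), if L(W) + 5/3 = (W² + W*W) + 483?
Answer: 1743676/3 ≈ 5.8123e+5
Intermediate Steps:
L(W) = 1444/3 + 2*W² (L(W) = -5/3 + ((W² + W*W) + 483) = -5/3 + ((W² + W²) + 483) = -5/3 + (2*W² + 483) = -5/3 + (483 + 2*W²) = 1444/3 + 2*W²)
L(321) - 1*(-374662) = (1444/3 + 2*321²) - 1*(-374662) = (1444/3 + 2*103041) + 374662 = (1444/3 + 206082) + 374662 = 619690/3 + 374662 = 1743676/3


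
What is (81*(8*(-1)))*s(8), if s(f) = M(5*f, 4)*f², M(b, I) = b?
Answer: -1658880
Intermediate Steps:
s(f) = 5*f³ (s(f) = (5*f)*f² = 5*f³)
(81*(8*(-1)))*s(8) = (81*(8*(-1)))*(5*8³) = (81*(-8))*(5*512) = -648*2560 = -1658880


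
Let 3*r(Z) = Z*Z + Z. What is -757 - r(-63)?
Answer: -2059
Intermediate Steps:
r(Z) = Z/3 + Z²/3 (r(Z) = (Z*Z + Z)/3 = (Z² + Z)/3 = (Z + Z²)/3 = Z/3 + Z²/3)
-757 - r(-63) = -757 - (-63)*(1 - 63)/3 = -757 - (-63)*(-62)/3 = -757 - 1*1302 = -757 - 1302 = -2059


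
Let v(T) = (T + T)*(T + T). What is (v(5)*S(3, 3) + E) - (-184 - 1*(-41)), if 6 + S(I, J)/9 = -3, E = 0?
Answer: -7957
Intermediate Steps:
S(I, J) = -81 (S(I, J) = -54 + 9*(-3) = -54 - 27 = -81)
v(T) = 4*T² (v(T) = (2*T)*(2*T) = 4*T²)
(v(5)*S(3, 3) + E) - (-184 - 1*(-41)) = ((4*5²)*(-81) + 0) - (-184 - 1*(-41)) = ((4*25)*(-81) + 0) - (-184 + 41) = (100*(-81) + 0) - 1*(-143) = (-8100 + 0) + 143 = -8100 + 143 = -7957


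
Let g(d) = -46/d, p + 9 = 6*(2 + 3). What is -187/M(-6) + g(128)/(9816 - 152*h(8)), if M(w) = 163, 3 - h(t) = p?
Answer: -150226085/130942464 ≈ -1.1473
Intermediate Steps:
p = 21 (p = -9 + 6*(2 + 3) = -9 + 6*5 = -9 + 30 = 21)
h(t) = -18 (h(t) = 3 - 1*21 = 3 - 21 = -18)
-187/M(-6) + g(128)/(9816 - 152*h(8)) = -187/163 + (-46/128)/(9816 - 152*(-18)) = -187*1/163 + (-46*1/128)/(9816 - 1*(-2736)) = -187/163 - 23/(64*(9816 + 2736)) = -187/163 - 23/64/12552 = -187/163 - 23/64*1/12552 = -187/163 - 23/803328 = -150226085/130942464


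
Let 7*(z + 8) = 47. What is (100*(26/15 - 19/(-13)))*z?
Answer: -5340/13 ≈ -410.77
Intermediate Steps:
z = -9/7 (z = -8 + (⅐)*47 = -8 + 47/7 = -9/7 ≈ -1.2857)
(100*(26/15 - 19/(-13)))*z = (100*(26/15 - 19/(-13)))*(-9/7) = (100*(26*(1/15) - 19*(-1/13)))*(-9/7) = (100*(26/15 + 19/13))*(-9/7) = (100*(623/195))*(-9/7) = (12460/39)*(-9/7) = -5340/13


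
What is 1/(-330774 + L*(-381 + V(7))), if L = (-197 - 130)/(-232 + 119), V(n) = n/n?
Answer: -113/37501722 ≈ -3.0132e-6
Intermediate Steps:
V(n) = 1
L = 327/113 (L = -327/(-113) = -327*(-1/113) = 327/113 ≈ 2.8938)
1/(-330774 + L*(-381 + V(7))) = 1/(-330774 + 327*(-381 + 1)/113) = 1/(-330774 + (327/113)*(-380)) = 1/(-330774 - 124260/113) = 1/(-37501722/113) = -113/37501722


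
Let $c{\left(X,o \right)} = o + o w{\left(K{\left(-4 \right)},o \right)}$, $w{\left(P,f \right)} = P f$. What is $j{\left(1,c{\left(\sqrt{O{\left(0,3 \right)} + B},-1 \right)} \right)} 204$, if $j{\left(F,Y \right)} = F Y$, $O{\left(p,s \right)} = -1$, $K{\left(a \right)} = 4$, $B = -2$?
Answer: $612$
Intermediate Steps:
$c{\left(X,o \right)} = o + 4 o^{2}$ ($c{\left(X,o \right)} = o + o 4 o = o + 4 o^{2}$)
$j{\left(1,c{\left(\sqrt{O{\left(0,3 \right)} + B},-1 \right)} \right)} 204 = 1 \left(- (1 + 4 \left(-1\right))\right) 204 = 1 \left(- (1 - 4)\right) 204 = 1 \left(\left(-1\right) \left(-3\right)\right) 204 = 1 \cdot 3 \cdot 204 = 3 \cdot 204 = 612$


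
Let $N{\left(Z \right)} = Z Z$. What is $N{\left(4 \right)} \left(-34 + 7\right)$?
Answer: $-432$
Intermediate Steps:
$N{\left(Z \right)} = Z^{2}$
$N{\left(4 \right)} \left(-34 + 7\right) = 4^{2} \left(-34 + 7\right) = 16 \left(-27\right) = -432$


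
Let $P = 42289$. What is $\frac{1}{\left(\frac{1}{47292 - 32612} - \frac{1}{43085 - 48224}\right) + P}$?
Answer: $\frac{75440520}{3190304170099} \approx 2.3647 \cdot 10^{-5}$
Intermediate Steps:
$\frac{1}{\left(\frac{1}{47292 - 32612} - \frac{1}{43085 - 48224}\right) + P} = \frac{1}{\left(\frac{1}{47292 - 32612} - \frac{1}{43085 - 48224}\right) + 42289} = \frac{1}{\left(\frac{1}{14680} - \frac{1}{-5139}\right) + 42289} = \frac{1}{\left(\frac{1}{14680} - - \frac{1}{5139}\right) + 42289} = \frac{1}{\left(\frac{1}{14680} + \frac{1}{5139}\right) + 42289} = \frac{1}{\frac{19819}{75440520} + 42289} = \frac{1}{\frac{3190304170099}{75440520}} = \frac{75440520}{3190304170099}$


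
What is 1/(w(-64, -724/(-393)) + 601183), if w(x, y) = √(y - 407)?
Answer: 236264919/142038452958404 - I*√62576211/142038452958404 ≈ 1.6634e-6 - 5.5693e-11*I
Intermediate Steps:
w(x, y) = √(-407 + y)
1/(w(-64, -724/(-393)) + 601183) = 1/(√(-407 - 724/(-393)) + 601183) = 1/(√(-407 - 724*(-1/393)) + 601183) = 1/(√(-407 + 724/393) + 601183) = 1/(√(-159227/393) + 601183) = 1/(I*√62576211/393 + 601183) = 1/(601183 + I*√62576211/393)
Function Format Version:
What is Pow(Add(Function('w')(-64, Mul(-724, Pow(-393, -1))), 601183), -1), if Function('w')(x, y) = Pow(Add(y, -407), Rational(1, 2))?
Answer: Add(Rational(236264919, 142038452958404), Mul(Rational(-1, 142038452958404), I, Pow(62576211, Rational(1, 2)))) ≈ Add(1.6634e-6, Mul(-5.5693e-11, I))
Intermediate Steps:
Function('w')(x, y) = Pow(Add(-407, y), Rational(1, 2))
Pow(Add(Function('w')(-64, Mul(-724, Pow(-393, -1))), 601183), -1) = Pow(Add(Pow(Add(-407, Mul(-724, Pow(-393, -1))), Rational(1, 2)), 601183), -1) = Pow(Add(Pow(Add(-407, Mul(-724, Rational(-1, 393))), Rational(1, 2)), 601183), -1) = Pow(Add(Pow(Add(-407, Rational(724, 393)), Rational(1, 2)), 601183), -1) = Pow(Add(Pow(Rational(-159227, 393), Rational(1, 2)), 601183), -1) = Pow(Add(Mul(Rational(1, 393), I, Pow(62576211, Rational(1, 2))), 601183), -1) = Pow(Add(601183, Mul(Rational(1, 393), I, Pow(62576211, Rational(1, 2)))), -1)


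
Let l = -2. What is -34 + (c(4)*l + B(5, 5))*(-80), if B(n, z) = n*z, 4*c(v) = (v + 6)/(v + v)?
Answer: -1984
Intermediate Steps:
c(v) = (6 + v)/(8*v) (c(v) = ((v + 6)/(v + v))/4 = ((6 + v)/((2*v)))/4 = ((6 + v)*(1/(2*v)))/4 = ((6 + v)/(2*v))/4 = (6 + v)/(8*v))
-34 + (c(4)*l + B(5, 5))*(-80) = -34 + (((1/8)*(6 + 4)/4)*(-2) + 5*5)*(-80) = -34 + (((1/8)*(1/4)*10)*(-2) + 25)*(-80) = -34 + ((5/16)*(-2) + 25)*(-80) = -34 + (-5/8 + 25)*(-80) = -34 + (195/8)*(-80) = -34 - 1950 = -1984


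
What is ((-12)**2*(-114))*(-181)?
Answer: 2971296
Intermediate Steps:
((-12)**2*(-114))*(-181) = (144*(-114))*(-181) = -16416*(-181) = 2971296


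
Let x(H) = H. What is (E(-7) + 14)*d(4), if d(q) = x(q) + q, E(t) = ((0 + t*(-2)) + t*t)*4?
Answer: 2128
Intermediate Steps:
E(t) = -8*t + 4*t**2 (E(t) = ((0 - 2*t) + t**2)*4 = (-2*t + t**2)*4 = (t**2 - 2*t)*4 = -8*t + 4*t**2)
d(q) = 2*q (d(q) = q + q = 2*q)
(E(-7) + 14)*d(4) = (4*(-7)*(-2 - 7) + 14)*(2*4) = (4*(-7)*(-9) + 14)*8 = (252 + 14)*8 = 266*8 = 2128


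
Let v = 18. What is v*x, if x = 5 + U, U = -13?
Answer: -144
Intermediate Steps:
x = -8 (x = 5 - 13 = -8)
v*x = 18*(-8) = -144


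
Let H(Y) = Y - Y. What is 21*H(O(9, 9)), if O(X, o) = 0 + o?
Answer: 0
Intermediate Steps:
O(X, o) = o
H(Y) = 0
21*H(O(9, 9)) = 21*0 = 0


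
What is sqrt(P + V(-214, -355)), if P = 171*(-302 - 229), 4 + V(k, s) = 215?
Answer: I*sqrt(90590) ≈ 300.98*I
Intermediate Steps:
V(k, s) = 211 (V(k, s) = -4 + 215 = 211)
P = -90801 (P = 171*(-531) = -90801)
sqrt(P + V(-214, -355)) = sqrt(-90801 + 211) = sqrt(-90590) = I*sqrt(90590)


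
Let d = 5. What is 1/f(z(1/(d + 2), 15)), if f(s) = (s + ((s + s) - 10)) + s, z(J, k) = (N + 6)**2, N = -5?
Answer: -1/6 ≈ -0.16667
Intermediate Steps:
z(J, k) = 1 (z(J, k) = (-5 + 6)**2 = 1**2 = 1)
f(s) = -10 + 4*s (f(s) = (s + (2*s - 10)) + s = (s + (-10 + 2*s)) + s = (-10 + 3*s) + s = -10 + 4*s)
1/f(z(1/(d + 2), 15)) = 1/(-10 + 4*1) = 1/(-10 + 4) = 1/(-6) = -1/6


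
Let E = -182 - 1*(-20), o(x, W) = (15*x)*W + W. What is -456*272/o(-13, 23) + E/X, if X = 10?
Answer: 129369/11155 ≈ 11.597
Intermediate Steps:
o(x, W) = W + 15*W*x (o(x, W) = 15*W*x + W = W + 15*W*x)
E = -162 (E = -182 + 20 = -162)
-456*272/o(-13, 23) + E/X = -456*272/(23*(1 + 15*(-13))) - 162/10 = -456*272/(23*(1 - 195)) - 162*⅒ = -456/((23*(-194))*(1/272)) - 81/5 = -456/((-4462*1/272)) - 81/5 = -456/(-2231/136) - 81/5 = -456*(-136/2231) - 81/5 = 62016/2231 - 81/5 = 129369/11155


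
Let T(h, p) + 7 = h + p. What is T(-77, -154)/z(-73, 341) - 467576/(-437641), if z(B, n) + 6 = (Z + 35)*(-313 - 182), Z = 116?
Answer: 35055932134/32714102391 ≈ 1.0716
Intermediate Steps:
T(h, p) = -7 + h + p (T(h, p) = -7 + (h + p) = -7 + h + p)
z(B, n) = -74751 (z(B, n) = -6 + (116 + 35)*(-313 - 182) = -6 + 151*(-495) = -6 - 74745 = -74751)
T(-77, -154)/z(-73, 341) - 467576/(-437641) = (-7 - 77 - 154)/(-74751) - 467576/(-437641) = -238*(-1/74751) - 467576*(-1/437641) = 238/74751 + 467576/437641 = 35055932134/32714102391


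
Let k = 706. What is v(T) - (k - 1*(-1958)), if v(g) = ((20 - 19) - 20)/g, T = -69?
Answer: -183797/69 ≈ -2663.7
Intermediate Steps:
v(g) = -19/g (v(g) = (1 - 20)/g = -19/g)
v(T) - (k - 1*(-1958)) = -19/(-69) - (706 - 1*(-1958)) = -19*(-1/69) - (706 + 1958) = 19/69 - 1*2664 = 19/69 - 2664 = -183797/69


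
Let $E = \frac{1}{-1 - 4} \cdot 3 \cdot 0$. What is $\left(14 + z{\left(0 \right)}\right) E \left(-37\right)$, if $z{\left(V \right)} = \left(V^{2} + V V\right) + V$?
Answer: $0$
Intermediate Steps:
$z{\left(V \right)} = V + 2 V^{2}$ ($z{\left(V \right)} = \left(V^{2} + V^{2}\right) + V = 2 V^{2} + V = V + 2 V^{2}$)
$E = 0$ ($E = \frac{1}{-5} \cdot 3 \cdot 0 = \left(- \frac{1}{5}\right) 3 \cdot 0 = \left(- \frac{3}{5}\right) 0 = 0$)
$\left(14 + z{\left(0 \right)}\right) E \left(-37\right) = \left(14 + 0 \left(1 + 2 \cdot 0\right)\right) 0 \left(-37\right) = \left(14 + 0 \left(1 + 0\right)\right) 0 \left(-37\right) = \left(14 + 0 \cdot 1\right) 0 \left(-37\right) = \left(14 + 0\right) 0 \left(-37\right) = 14 \cdot 0 \left(-37\right) = 0 \left(-37\right) = 0$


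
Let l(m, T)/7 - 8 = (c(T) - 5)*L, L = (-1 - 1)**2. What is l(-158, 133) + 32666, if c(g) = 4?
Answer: 32694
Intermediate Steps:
L = 4 (L = (-2)**2 = 4)
l(m, T) = 28 (l(m, T) = 56 + 7*((4 - 5)*4) = 56 + 7*(-1*4) = 56 + 7*(-4) = 56 - 28 = 28)
l(-158, 133) + 32666 = 28 + 32666 = 32694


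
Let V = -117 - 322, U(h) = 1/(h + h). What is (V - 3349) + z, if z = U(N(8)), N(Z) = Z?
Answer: -60607/16 ≈ -3787.9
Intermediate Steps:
U(h) = 1/(2*h)
V = -439
z = 1/16 (z = (1/2)/8 = (1/2)*(1/8) = 1/16 ≈ 0.062500)
(V - 3349) + z = (-439 - 3349) + 1/16 = -3788 + 1/16 = -60607/16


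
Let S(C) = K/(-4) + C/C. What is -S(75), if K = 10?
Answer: 3/2 ≈ 1.5000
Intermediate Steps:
S(C) = -3/2 (S(C) = 10/(-4) + C/C = 10*(-¼) + 1 = -5/2 + 1 = -3/2)
-S(75) = -1*(-3/2) = 3/2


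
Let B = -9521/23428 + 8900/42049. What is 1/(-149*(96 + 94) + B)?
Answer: -985123972/27889051486649 ≈ -3.5323e-5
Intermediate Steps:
B = -191839329/985123972 (B = -9521*1/23428 + 8900*(1/42049) = -9521/23428 + 8900/42049 = -191839329/985123972 ≈ -0.19474)
1/(-149*(96 + 94) + B) = 1/(-149*(96 + 94) - 191839329/985123972) = 1/(-149*190 - 191839329/985123972) = 1/(-28310 - 191839329/985123972) = 1/(-27889051486649/985123972) = -985123972/27889051486649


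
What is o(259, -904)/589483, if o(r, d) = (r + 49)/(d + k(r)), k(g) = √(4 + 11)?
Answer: -3616/6256183079 - 4*√15/6256183079 ≈ -5.8046e-7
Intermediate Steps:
k(g) = √15
o(r, d) = (49 + r)/(d + √15) (o(r, d) = (r + 49)/(d + √15) = (49 + r)/(d + √15))
o(259, -904)/589483 = ((49 + 259)/(-904 + √15))/589483 = (308/(-904 + √15))*(1/589483) = 308/(589483*(-904 + √15))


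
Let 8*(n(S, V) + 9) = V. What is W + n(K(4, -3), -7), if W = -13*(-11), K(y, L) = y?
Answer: 1065/8 ≈ 133.13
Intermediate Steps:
W = 143
n(S, V) = -9 + V/8
W + n(K(4, -3), -7) = 143 + (-9 + (1/8)*(-7)) = 143 + (-9 - 7/8) = 143 - 79/8 = 1065/8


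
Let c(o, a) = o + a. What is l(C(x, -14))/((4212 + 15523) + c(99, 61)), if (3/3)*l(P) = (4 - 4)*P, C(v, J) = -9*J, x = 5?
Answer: 0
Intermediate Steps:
c(o, a) = a + o
l(P) = 0 (l(P) = (4 - 4)*P = 0*P = 0)
l(C(x, -14))/((4212 + 15523) + c(99, 61)) = 0/((4212 + 15523) + (61 + 99)) = 0/(19735 + 160) = 0/19895 = 0*(1/19895) = 0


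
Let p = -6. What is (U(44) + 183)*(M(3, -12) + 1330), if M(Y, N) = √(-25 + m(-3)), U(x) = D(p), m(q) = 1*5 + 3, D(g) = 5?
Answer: 250040 + 188*I*√17 ≈ 2.5004e+5 + 775.14*I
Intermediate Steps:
m(q) = 8 (m(q) = 5 + 3 = 8)
U(x) = 5
M(Y, N) = I*√17 (M(Y, N) = √(-25 + 8) = √(-17) = I*√17)
(U(44) + 183)*(M(3, -12) + 1330) = (5 + 183)*(I*√17 + 1330) = 188*(1330 + I*√17) = 250040 + 188*I*√17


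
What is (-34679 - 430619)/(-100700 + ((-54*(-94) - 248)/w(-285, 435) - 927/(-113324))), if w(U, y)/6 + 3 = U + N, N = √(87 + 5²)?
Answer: 28037362208416470058536216/6068026483733020111314277 - 10818660833047412304*√7/6068026483733020111314277 ≈ 4.6205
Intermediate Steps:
N = 4*√7 (N = √(87 + 25) = √112 = 4*√7 ≈ 10.583)
w(U, y) = -18 + 6*U + 24*√7 (w(U, y) = -18 + 6*(U + 4*√7) = -18 + (6*U + 24*√7) = -18 + 6*U + 24*√7)
(-34679 - 430619)/(-100700 + ((-54*(-94) - 248)/w(-285, 435) - 927/(-113324))) = (-34679 - 430619)/(-100700 + ((-54*(-94) - 248)/(-18 + 6*(-285) + 24*√7) - 927/(-113324))) = -465298/(-100700 + ((5076 - 248)/(-18 - 1710 + 24*√7) - 927*(-1/113324))) = -465298/(-100700 + (4828/(-1728 + 24*√7) + 927/113324)) = -465298/(-100700 + (927/113324 + 4828/(-1728 + 24*√7))) = -465298/(-11411725873/113324 + 4828/(-1728 + 24*√7))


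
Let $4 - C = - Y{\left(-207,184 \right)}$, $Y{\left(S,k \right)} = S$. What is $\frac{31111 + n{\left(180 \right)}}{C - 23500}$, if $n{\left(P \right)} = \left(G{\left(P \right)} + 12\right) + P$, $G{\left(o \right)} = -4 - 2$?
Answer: $- \frac{31297}{23703} \approx -1.3204$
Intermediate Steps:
$G{\left(o \right)} = -6$
$n{\left(P \right)} = 6 + P$ ($n{\left(P \right)} = \left(-6 + 12\right) + P = 6 + P$)
$C = -203$ ($C = 4 - \left(-1\right) \left(-207\right) = 4 - 207 = -203$)
$\frac{31111 + n{\left(180 \right)}}{C - 23500} = \frac{31111 + \left(6 + 180\right)}{-203 - 23500} = \frac{31111 + 186}{-23703} = 31297 \left(- \frac{1}{23703}\right) = - \frac{31297}{23703}$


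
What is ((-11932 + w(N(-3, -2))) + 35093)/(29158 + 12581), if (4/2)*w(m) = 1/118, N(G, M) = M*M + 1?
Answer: 1821999/3283468 ≈ 0.55490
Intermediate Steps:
N(G, M) = 1 + M**2 (N(G, M) = M**2 + 1 = 1 + M**2)
w(m) = 1/236 (w(m) = (1/2)/118 = (1/2)*(1/118) = 1/236)
((-11932 + w(N(-3, -2))) + 35093)/(29158 + 12581) = ((-11932 + 1/236) + 35093)/(29158 + 12581) = (-2815951/236 + 35093)/41739 = (5465997/236)*(1/41739) = 1821999/3283468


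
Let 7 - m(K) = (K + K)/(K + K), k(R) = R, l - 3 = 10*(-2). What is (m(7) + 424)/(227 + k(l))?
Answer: 43/21 ≈ 2.0476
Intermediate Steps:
l = -17 (l = 3 + 10*(-2) = 3 - 20 = -17)
m(K) = 6 (m(K) = 7 - (K + K)/(K + K) = 7 - 2*K/(2*K) = 7 - 2*K*1/(2*K) = 7 - 1*1 = 7 - 1 = 6)
(m(7) + 424)/(227 + k(l)) = (6 + 424)/(227 - 17) = 430/210 = 430*(1/210) = 43/21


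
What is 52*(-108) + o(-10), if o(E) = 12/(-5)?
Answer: -28092/5 ≈ -5618.4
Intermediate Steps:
o(E) = -12/5 (o(E) = 12*(-⅕) = -12/5)
52*(-108) + o(-10) = 52*(-108) - 12/5 = -5616 - 12/5 = -28092/5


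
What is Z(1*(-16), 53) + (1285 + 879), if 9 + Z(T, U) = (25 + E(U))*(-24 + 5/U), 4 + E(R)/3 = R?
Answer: -103709/53 ≈ -1956.8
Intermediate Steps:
E(R) = -12 + 3*R
Z(T, U) = -9 + (-24 + 5/U)*(13 + 3*U) (Z(T, U) = -9 + (25 + (-12 + 3*U))*(-24 + 5/U) = -9 + (13 + 3*U)*(-24 + 5/U) = -9 + (-24 + 5/U)*(13 + 3*U))
Z(1*(-16), 53) + (1285 + 879) = (-306 - 72*53 + 65/53) + (1285 + 879) = (-306 - 3816 + 65*(1/53)) + 2164 = (-306 - 3816 + 65/53) + 2164 = -218401/53 + 2164 = -103709/53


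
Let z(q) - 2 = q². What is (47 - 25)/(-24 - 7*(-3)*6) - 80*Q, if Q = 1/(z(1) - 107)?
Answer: 653/663 ≈ 0.98492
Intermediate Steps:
z(q) = 2 + q²
Q = -1/104 (Q = 1/((2 + 1²) - 107) = 1/((2 + 1) - 107) = 1/(3 - 107) = 1/(-104) = -1/104 ≈ -0.0096154)
(47 - 25)/(-24 - 7*(-3)*6) - 80*Q = (47 - 25)/(-24 - 7*(-3)*6) - 80*(-1/104) = 22/(-24 + 21*6) + 10/13 = 22/(-24 + 126) + 10/13 = 22/102 + 10/13 = 22*(1/102) + 10/13 = 11/51 + 10/13 = 653/663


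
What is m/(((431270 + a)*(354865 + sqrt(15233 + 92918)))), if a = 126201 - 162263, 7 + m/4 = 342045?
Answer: 60688657435/6221021496715674 - 6327703*sqrt(79)/6221021496715674 ≈ 9.7464e-6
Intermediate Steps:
m = 1368152 (m = -28 + 4*342045 = -28 + 1368180 = 1368152)
a = -36062
m/(((431270 + a)*(354865 + sqrt(15233 + 92918)))) = 1368152/(((431270 - 36062)*(354865 + sqrt(15233 + 92918)))) = 1368152/((395208*(354865 + sqrt(108151)))) = 1368152/((395208*(354865 + 37*sqrt(79)))) = 1368152/(140245486920 + 14622696*sqrt(79))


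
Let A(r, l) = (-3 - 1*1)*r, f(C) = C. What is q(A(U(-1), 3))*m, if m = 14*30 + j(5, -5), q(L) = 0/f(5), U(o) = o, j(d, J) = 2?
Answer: 0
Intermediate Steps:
A(r, l) = -4*r (A(r, l) = (-3 - 1)*r = -4*r)
q(L) = 0 (q(L) = 0/5 = 0*(1/5) = 0)
m = 422 (m = 14*30 + 2 = 420 + 2 = 422)
q(A(U(-1), 3))*m = 0*422 = 0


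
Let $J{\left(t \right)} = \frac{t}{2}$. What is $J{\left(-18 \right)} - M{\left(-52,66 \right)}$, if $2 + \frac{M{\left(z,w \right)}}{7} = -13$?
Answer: $96$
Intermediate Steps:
$M{\left(z,w \right)} = -105$ ($M{\left(z,w \right)} = -14 + 7 \left(-13\right) = -14 - 91 = -105$)
$J{\left(t \right)} = \frac{t}{2}$ ($J{\left(t \right)} = t \frac{1}{2} = \frac{t}{2}$)
$J{\left(-18 \right)} - M{\left(-52,66 \right)} = \frac{1}{2} \left(-18\right) - -105 = -9 + 105 = 96$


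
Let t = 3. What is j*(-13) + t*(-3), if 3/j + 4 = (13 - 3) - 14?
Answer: -33/8 ≈ -4.1250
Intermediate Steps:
j = -3/8 (j = 3/(-4 + ((13 - 3) - 14)) = 3/(-4 + (10 - 14)) = 3/(-4 - 4) = 3/(-8) = 3*(-⅛) = -3/8 ≈ -0.37500)
j*(-13) + t*(-3) = -3/8*(-13) + 3*(-3) = 39/8 - 9 = -33/8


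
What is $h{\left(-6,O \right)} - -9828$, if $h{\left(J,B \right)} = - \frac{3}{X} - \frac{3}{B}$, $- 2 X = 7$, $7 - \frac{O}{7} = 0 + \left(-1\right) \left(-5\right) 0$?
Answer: $\frac{481611}{49} \approx 9828.8$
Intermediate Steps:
$O = 49$ ($O = 49 - 7 \left(0 + \left(-1\right) \left(-5\right) 0\right) = 49 - 7 \left(0 + 5 \cdot 0\right) = 49 - 7 \left(0 + 0\right) = 49 - 0 = 49 + 0 = 49$)
$X = - \frac{7}{2}$ ($X = \left(- \frac{1}{2}\right) 7 = - \frac{7}{2} \approx -3.5$)
$h{\left(J,B \right)} = \frac{6}{7} - \frac{3}{B}$ ($h{\left(J,B \right)} = - \frac{3}{- \frac{7}{2}} - \frac{3}{B} = \left(-3\right) \left(- \frac{2}{7}\right) - \frac{3}{B} = \frac{6}{7} - \frac{3}{B}$)
$h{\left(-6,O \right)} - -9828 = \left(\frac{6}{7} - \frac{3}{49}\right) - -9828 = \left(\frac{6}{7} - \frac{3}{49}\right) + 9828 = \frac{39}{49} + 9828 = \frac{481611}{49}$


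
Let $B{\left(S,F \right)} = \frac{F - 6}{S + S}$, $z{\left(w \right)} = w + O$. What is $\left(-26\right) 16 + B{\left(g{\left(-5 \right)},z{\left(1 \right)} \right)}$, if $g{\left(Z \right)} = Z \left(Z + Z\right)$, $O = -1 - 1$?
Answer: $- \frac{41607}{100} \approx -416.07$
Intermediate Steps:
$O = -2$ ($O = -1 - 1 = -2$)
$z{\left(w \right)} = -2 + w$ ($z{\left(w \right)} = w - 2 = -2 + w$)
$g{\left(Z \right)} = 2 Z^{2}$ ($g{\left(Z \right)} = Z 2 Z = 2 Z^{2}$)
$B{\left(S,F \right)} = \frac{-6 + F}{2 S}$
$\left(-26\right) 16 + B{\left(g{\left(-5 \right)},z{\left(1 \right)} \right)} = \left(-26\right) 16 + \frac{-6 + \left(-2 + 1\right)}{2 \cdot 2 \left(-5\right)^{2}} = -416 + \frac{-6 - 1}{2 \cdot 2 \cdot 25} = -416 + \frac{1}{2} \cdot \frac{1}{50} \left(-7\right) = -416 - \frac{7}{100} = - \frac{41607}{100}$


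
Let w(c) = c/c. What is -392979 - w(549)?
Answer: -392980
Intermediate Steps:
w(c) = 1
-392979 - w(549) = -392979 - 1*1 = -392979 - 1 = -392980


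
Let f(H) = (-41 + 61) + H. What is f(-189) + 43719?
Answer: 43550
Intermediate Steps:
f(H) = 20 + H
f(-189) + 43719 = (20 - 189) + 43719 = -169 + 43719 = 43550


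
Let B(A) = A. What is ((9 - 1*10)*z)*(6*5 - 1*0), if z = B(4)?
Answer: -120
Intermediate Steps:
z = 4
((9 - 1*10)*z)*(6*5 - 1*0) = ((9 - 1*10)*4)*(6*5 - 1*0) = ((9 - 10)*4)*(30 + 0) = -1*4*30 = -4*30 = -120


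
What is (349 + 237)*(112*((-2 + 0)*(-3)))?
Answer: 393792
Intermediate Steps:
(349 + 237)*(112*((-2 + 0)*(-3))) = 586*(112*(-2*(-3))) = 586*(112*6) = 586*672 = 393792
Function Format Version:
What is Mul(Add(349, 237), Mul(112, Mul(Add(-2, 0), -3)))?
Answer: 393792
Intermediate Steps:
Mul(Add(349, 237), Mul(112, Mul(Add(-2, 0), -3))) = Mul(586, Mul(112, Mul(-2, -3))) = Mul(586, Mul(112, 6)) = Mul(586, 672) = 393792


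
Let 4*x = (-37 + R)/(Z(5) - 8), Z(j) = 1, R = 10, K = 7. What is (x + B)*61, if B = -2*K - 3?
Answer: -27389/28 ≈ -978.18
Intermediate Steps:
B = -17 (B = -2*7 - 3 = -14 - 3 = -17)
x = 27/28 (x = ((-37 + 10)/(1 - 8))/4 = (-27/(-7))/4 = (-27*(-⅐))/4 = (¼)*(27/7) = 27/28 ≈ 0.96429)
(x + B)*61 = (27/28 - 17)*61 = -449/28*61 = -27389/28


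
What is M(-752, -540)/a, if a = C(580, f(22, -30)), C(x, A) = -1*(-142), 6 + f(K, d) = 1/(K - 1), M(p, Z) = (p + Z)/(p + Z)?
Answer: 1/142 ≈ 0.0070423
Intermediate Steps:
M(p, Z) = 1 (M(p, Z) = (Z + p)/(Z + p) = 1)
f(K, d) = -6 + 1/(-1 + K) (f(K, d) = -6 + 1/(K - 1) = -6 + 1/(-1 + K))
C(x, A) = 142
a = 142
M(-752, -540)/a = 1/142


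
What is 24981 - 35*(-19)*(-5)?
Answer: 21656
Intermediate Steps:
24981 - 35*(-19)*(-5) = 24981 - (-665)*(-5) = 24981 - 1*3325 = 24981 - 3325 = 21656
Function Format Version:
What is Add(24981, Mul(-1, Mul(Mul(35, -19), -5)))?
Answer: 21656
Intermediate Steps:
Add(24981, Mul(-1, Mul(Mul(35, -19), -5))) = Add(24981, Mul(-1, Mul(-665, -5))) = Add(24981, Mul(-1, 3325)) = Add(24981, -3325) = 21656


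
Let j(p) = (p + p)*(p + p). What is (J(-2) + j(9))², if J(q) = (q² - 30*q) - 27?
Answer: 130321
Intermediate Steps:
j(p) = 4*p² (j(p) = (2*p)*(2*p) = 4*p²)
J(q) = -27 + q² - 30*q
(J(-2) + j(9))² = ((-27 + (-2)² - 30*(-2)) + 4*9²)² = ((-27 + 4 + 60) + 4*81)² = (37 + 324)² = 361² = 130321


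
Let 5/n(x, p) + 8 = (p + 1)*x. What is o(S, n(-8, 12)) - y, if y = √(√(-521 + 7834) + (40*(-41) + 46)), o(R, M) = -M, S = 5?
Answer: 5/112 - √(-1594 + √7313) ≈ 0.044643 - 38.839*I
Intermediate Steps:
n(x, p) = 5/(-8 + x*(1 + p)) (n(x, p) = 5/(-8 + (p + 1)*x) = 5/(-8 + (1 + p)*x) = 5/(-8 + x*(1 + p)))
y = √(-1594 + √7313) (y = √(√7313 + (-1640 + 46)) = √(√7313 - 1594) = √(-1594 + √7313) ≈ 38.839*I)
o(S, n(-8, 12)) - y = -5/(-8 - 8 + 12*(-8)) - √(-1594 + √7313) = -5/(-8 - 8 - 96) - √(-1594 + √7313) = -5/(-112) - √(-1594 + √7313) = -5*(-1)/112 - √(-1594 + √7313) = -1*(-5/112) - √(-1594 + √7313) = 5/112 - √(-1594 + √7313)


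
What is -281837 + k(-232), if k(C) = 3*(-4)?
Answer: -281849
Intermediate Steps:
k(C) = -12
-281837 + k(-232) = -281837 - 12 = -281849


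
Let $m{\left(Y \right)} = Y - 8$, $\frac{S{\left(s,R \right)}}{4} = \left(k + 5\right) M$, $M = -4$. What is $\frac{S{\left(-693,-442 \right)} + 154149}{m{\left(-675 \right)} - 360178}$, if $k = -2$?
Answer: $- \frac{51367}{120287} \approx -0.42704$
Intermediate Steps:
$S{\left(s,R \right)} = -48$ ($S{\left(s,R \right)} = 4 \left(-2 + 5\right) \left(-4\right) = 4 \cdot 3 \left(-4\right) = 4 \left(-12\right) = -48$)
$m{\left(Y \right)} = -8 + Y$ ($m{\left(Y \right)} = Y - 8 = -8 + Y$)
$\frac{S{\left(-693,-442 \right)} + 154149}{m{\left(-675 \right)} - 360178} = \frac{-48 + 154149}{\left(-8 - 675\right) - 360178} = \frac{154101}{-683 - 360178} = \frac{154101}{-360861} = 154101 \left(- \frac{1}{360861}\right) = - \frac{51367}{120287}$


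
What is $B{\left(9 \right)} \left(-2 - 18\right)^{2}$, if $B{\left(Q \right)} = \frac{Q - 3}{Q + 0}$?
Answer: $\frac{800}{3} \approx 266.67$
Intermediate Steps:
$B{\left(Q \right)} = \frac{-3 + Q}{Q}$
$B{\left(9 \right)} \left(-2 - 18\right)^{2} = \frac{-3 + 9}{9} \left(-2 - 18\right)^{2} = \frac{1}{9} \cdot 6 \left(-20\right)^{2} = \frac{2}{3} \cdot 400 = \frac{800}{3}$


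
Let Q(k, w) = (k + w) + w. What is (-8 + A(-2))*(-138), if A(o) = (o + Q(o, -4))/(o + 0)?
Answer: 276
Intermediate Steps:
Q(k, w) = k + 2*w
A(o) = (-8 + 2*o)/o (A(o) = (o + (o + 2*(-4)))/(o + 0) = (o + (o - 8))/o = (o + (-8 + o))/o = (-8 + 2*o)/o)
(-8 + A(-2))*(-138) = (-8 + (2 - 8/(-2)))*(-138) = (-8 + (2 - 8*(-½)))*(-138) = (-8 + (2 + 4))*(-138) = (-8 + 6)*(-138) = -2*(-138) = 276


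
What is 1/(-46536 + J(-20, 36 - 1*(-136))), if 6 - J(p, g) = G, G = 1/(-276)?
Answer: -276/12842279 ≈ -2.1492e-5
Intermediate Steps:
G = -1/276 ≈ -0.0036232
J(p, g) = 1657/276 (J(p, g) = 6 - 1*(-1/276) = 6 + 1/276 = 1657/276)
1/(-46536 + J(-20, 36 - 1*(-136))) = 1/(-46536 + 1657/276) = 1/(-12842279/276) = -276/12842279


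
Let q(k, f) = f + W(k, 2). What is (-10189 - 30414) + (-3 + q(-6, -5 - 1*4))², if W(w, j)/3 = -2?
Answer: -40279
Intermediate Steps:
W(w, j) = -6 (W(w, j) = 3*(-2) = -6)
q(k, f) = -6 + f (q(k, f) = f - 6 = -6 + f)
(-10189 - 30414) + (-3 + q(-6, -5 - 1*4))² = (-10189 - 30414) + (-3 + (-6 + (-5 - 1*4)))² = -40603 + (-3 + (-6 + (-5 - 4)))² = -40603 + (-3 + (-6 - 9))² = -40603 + (-3 - 15)² = -40603 + (-18)² = -40603 + 324 = -40279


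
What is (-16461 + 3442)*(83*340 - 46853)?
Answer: 242583027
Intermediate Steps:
(-16461 + 3442)*(83*340 - 46853) = -13019*(28220 - 46853) = -13019*(-18633) = 242583027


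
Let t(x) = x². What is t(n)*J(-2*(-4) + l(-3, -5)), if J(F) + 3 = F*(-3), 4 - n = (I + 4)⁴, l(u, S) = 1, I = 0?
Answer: -1905120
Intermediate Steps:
n = -252 (n = 4 - (0 + 4)⁴ = 4 - 1*4⁴ = 4 - 1*256 = 4 - 256 = -252)
J(F) = -3 - 3*F (J(F) = -3 + F*(-3) = -3 - 3*F)
t(n)*J(-2*(-4) + l(-3, -5)) = (-252)²*(-3 - 3*(-2*(-4) + 1)) = 63504*(-3 - 3*(8 + 1)) = 63504*(-3 - 3*9) = 63504*(-3 - 27) = 63504*(-30) = -1905120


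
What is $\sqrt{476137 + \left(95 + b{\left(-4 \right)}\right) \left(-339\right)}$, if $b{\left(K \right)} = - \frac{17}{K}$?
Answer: $\frac{\sqrt{1769965}}{2} \approx 665.2$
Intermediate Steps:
$\sqrt{476137 + \left(95 + b{\left(-4 \right)}\right) \left(-339\right)} = \sqrt{476137 + \left(95 - \frac{17}{-4}\right) \left(-339\right)} = \sqrt{476137 + \left(95 - - \frac{17}{4}\right) \left(-339\right)} = \sqrt{476137 + \left(95 + \frac{17}{4}\right) \left(-339\right)} = \sqrt{476137 + \frac{397}{4} \left(-339\right)} = \sqrt{476137 - \frac{134583}{4}} = \sqrt{\frac{1769965}{4}} = \frac{\sqrt{1769965}}{2}$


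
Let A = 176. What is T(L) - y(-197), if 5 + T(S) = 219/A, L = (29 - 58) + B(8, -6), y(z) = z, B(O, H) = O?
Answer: 34011/176 ≈ 193.24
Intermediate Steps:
L = -21 (L = (29 - 58) + 8 = -29 + 8 = -21)
T(S) = -661/176 (T(S) = -5 + 219/176 = -661/176)
T(L) - y(-197) = -661/176 - 1*(-197) = -661/176 + 197 = 34011/176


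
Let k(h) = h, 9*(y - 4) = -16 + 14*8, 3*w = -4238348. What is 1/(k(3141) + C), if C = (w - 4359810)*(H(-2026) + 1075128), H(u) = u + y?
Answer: -9/55751988576031 ≈ -1.6143e-13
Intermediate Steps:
w = -4238348/3 (w = (1/3)*(-4238348) = -4238348/3 ≈ -1.4128e+6)
y = 44/3 (y = 4 + (-16 + 14*8)/9 = 4 + (-16 + 112)/9 = 4 + (1/9)*96 = 4 + 32/3 = 44/3 ≈ 14.667)
H(u) = 44/3 + u (H(u) = u + 44/3 = 44/3 + u)
C = -55751988604300/9 (C = (-4238348/3 - 4359810)*((44/3 - 2026) + 1075128) = -17317778*(-6034/3 + 1075128)/3 = -17317778/3*3219350/3 = -55751988604300/9 ≈ -6.1947e+12)
1/(k(3141) + C) = 1/(3141 - 55751988604300/9) = 1/(-55751988576031/9) = -9/55751988576031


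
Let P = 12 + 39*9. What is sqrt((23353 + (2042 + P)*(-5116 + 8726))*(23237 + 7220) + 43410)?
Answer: sqrt(265140502581) ≈ 5.1492e+5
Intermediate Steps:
P = 363 (P = 12 + 351 = 363)
sqrt((23353 + (2042 + P)*(-5116 + 8726))*(23237 + 7220) + 43410) = sqrt((23353 + (2042 + 363)*(-5116 + 8726))*(23237 + 7220) + 43410) = sqrt((23353 + 2405*3610)*30457 + 43410) = sqrt((23353 + 8682050)*30457 + 43410) = sqrt(8705403*30457 + 43410) = sqrt(265140459171 + 43410) = sqrt(265140502581)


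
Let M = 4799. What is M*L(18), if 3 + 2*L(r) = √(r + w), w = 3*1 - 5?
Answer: 4799/2 ≈ 2399.5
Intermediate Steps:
w = -2 (w = 3 - 5 = -2)
L(r) = -3/2 + √(-2 + r)/2 (L(r) = -3/2 + √(r - 2)/2 = -3/2 + √(-2 + r)/2)
M*L(18) = 4799*(-3/2 + √(-2 + 18)/2) = 4799*(-3/2 + √16/2) = 4799*(-3/2 + (½)*4) = 4799*(-3/2 + 2) = 4799*(½) = 4799/2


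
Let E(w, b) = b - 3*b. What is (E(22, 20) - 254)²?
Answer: 86436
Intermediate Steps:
E(w, b) = -2*b
(E(22, 20) - 254)² = (-2*20 - 254)² = (-40 - 254)² = (-294)² = 86436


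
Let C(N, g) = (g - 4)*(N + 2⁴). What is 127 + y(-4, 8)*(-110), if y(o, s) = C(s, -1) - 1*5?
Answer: 13877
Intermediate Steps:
C(N, g) = (-4 + g)*(16 + N) (C(N, g) = (-4 + g)*(N + 16) = (-4 + g)*(16 + N))
y(o, s) = -85 - 5*s (y(o, s) = (-64 - 4*s + 16*(-1) + s*(-1)) - 1*5 = (-64 - 4*s - 16 - s) - 5 = (-80 - 5*s) - 5 = -85 - 5*s)
127 + y(-4, 8)*(-110) = 127 + (-85 - 5*8)*(-110) = 127 + (-85 - 40)*(-110) = 127 - 125*(-110) = 127 + 13750 = 13877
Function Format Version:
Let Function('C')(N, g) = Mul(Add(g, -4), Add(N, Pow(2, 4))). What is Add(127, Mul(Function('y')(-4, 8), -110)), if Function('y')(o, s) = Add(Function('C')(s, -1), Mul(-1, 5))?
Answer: 13877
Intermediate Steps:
Function('C')(N, g) = Mul(Add(-4, g), Add(16, N)) (Function('C')(N, g) = Mul(Add(-4, g), Add(N, 16)) = Mul(Add(-4, g), Add(16, N)))
Function('y')(o, s) = Add(-85, Mul(-5, s)) (Function('y')(o, s) = Add(Add(-64, Mul(-4, s), Mul(16, -1), Mul(s, -1)), Mul(-1, 5)) = Add(Add(-64, Mul(-4, s), -16, Mul(-1, s)), -5) = Add(Add(-80, Mul(-5, s)), -5) = Add(-85, Mul(-5, s)))
Add(127, Mul(Function('y')(-4, 8), -110)) = Add(127, Mul(Add(-85, Mul(-5, 8)), -110)) = Add(127, Mul(Add(-85, -40), -110)) = Add(127, Mul(-125, -110)) = Add(127, 13750) = 13877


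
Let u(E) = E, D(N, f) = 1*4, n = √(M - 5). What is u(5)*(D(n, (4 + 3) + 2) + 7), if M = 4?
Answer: 55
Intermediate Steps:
n = I (n = √(4 - 5) = √(-1) = I ≈ 1.0*I)
D(N, f) = 4
u(5)*(D(n, (4 + 3) + 2) + 7) = 5*(4 + 7) = 5*11 = 55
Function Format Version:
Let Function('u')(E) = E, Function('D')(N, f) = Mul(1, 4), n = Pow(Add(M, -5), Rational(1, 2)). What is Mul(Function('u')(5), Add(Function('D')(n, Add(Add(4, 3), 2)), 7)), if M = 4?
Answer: 55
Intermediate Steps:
n = I (n = Pow(Add(4, -5), Rational(1, 2)) = Pow(-1, Rational(1, 2)) = I ≈ Mul(1.0000, I))
Function('D')(N, f) = 4
Mul(Function('u')(5), Add(Function('D')(n, Add(Add(4, 3), 2)), 7)) = Mul(5, Add(4, 7)) = Mul(5, 11) = 55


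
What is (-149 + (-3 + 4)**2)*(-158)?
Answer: 23384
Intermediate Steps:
(-149 + (-3 + 4)**2)*(-158) = (-149 + 1**2)*(-158) = (-149 + 1)*(-158) = -148*(-158) = 23384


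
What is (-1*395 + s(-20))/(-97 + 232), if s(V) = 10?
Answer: -77/27 ≈ -2.8519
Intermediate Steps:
(-1*395 + s(-20))/(-97 + 232) = (-1*395 + 10)/(-97 + 232) = (-395 + 10)/135 = -385*1/135 = -77/27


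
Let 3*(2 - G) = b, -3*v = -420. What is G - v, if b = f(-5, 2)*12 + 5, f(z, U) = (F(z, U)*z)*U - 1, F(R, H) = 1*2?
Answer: -167/3 ≈ -55.667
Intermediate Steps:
F(R, H) = 2
f(z, U) = -1 + 2*U*z (f(z, U) = (2*z)*U - 1 = 2*U*z - 1 = -1 + 2*U*z)
v = 140 (v = -⅓*(-420) = 140)
b = -247 (b = (-1 + 2*2*(-5))*12 + 5 = (-1 - 20)*12 + 5 = -21*12 + 5 = -252 + 5 = -247)
G = 253/3 (G = 2 - ⅓*(-247) = 2 + 247/3 = 253/3 ≈ 84.333)
G - v = 253/3 - 1*140 = 253/3 - 140 = -167/3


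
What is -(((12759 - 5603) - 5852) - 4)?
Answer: -1300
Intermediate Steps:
-(((12759 - 5603) - 5852) - 4) = -((7156 - 5852) - 4) = -(1304 - 4) = -1*1300 = -1300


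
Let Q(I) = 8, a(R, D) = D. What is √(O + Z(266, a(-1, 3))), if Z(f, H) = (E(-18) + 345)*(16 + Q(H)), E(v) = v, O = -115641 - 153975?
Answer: 2*I*√65442 ≈ 511.63*I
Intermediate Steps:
O = -269616
Z(f, H) = 7848 (Z(f, H) = (-18 + 345)*(16 + 8) = 327*24 = 7848)
√(O + Z(266, a(-1, 3))) = √(-269616 + 7848) = √(-261768) = 2*I*√65442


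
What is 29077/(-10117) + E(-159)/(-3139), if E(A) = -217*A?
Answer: -440339554/31757263 ≈ -13.866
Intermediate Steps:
29077/(-10117) + E(-159)/(-3139) = 29077/(-10117) - 217*(-159)/(-3139) = 29077*(-1/10117) + 34503*(-1/3139) = -29077/10117 - 34503/3139 = -440339554/31757263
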